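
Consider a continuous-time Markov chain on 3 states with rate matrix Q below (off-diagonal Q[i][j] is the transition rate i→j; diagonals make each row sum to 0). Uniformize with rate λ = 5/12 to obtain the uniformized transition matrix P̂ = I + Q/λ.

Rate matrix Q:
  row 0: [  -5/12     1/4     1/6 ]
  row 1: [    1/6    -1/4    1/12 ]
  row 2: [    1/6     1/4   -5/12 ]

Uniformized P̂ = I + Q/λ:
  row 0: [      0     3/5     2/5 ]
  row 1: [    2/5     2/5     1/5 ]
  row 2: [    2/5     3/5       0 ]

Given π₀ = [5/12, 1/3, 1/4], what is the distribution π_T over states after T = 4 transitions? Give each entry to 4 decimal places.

π = [0.2891, 0.4997, 0.2112]

t=0: π = [0.4167, 0.3333, 0.2500]
t=1: π = [0.2333, 0.5333, 0.2333]
t=2: π = [0.3067, 0.4933, 0.2000]
t=3: π = [0.2773, 0.5013, 0.2213]
t=4: π = [0.2891, 0.4997, 0.2112]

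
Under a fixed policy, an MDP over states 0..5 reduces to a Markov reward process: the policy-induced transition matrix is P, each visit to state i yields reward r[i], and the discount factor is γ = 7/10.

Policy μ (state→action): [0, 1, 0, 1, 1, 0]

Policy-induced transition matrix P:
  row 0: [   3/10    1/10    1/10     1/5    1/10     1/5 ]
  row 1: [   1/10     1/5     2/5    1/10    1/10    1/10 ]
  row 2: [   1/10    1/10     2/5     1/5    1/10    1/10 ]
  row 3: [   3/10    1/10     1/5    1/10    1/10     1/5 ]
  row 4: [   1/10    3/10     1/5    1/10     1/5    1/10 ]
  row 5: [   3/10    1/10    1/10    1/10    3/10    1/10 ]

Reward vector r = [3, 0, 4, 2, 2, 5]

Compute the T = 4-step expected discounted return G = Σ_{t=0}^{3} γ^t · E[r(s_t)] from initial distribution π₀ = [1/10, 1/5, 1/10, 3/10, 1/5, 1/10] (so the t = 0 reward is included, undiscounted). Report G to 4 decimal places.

t=0: π = [0.1000, 0.2000, 0.1000, 0.3000, 0.2000, 0.1000], E[r] = 2.2000, γ^t·E[r] = 2.200000, running G = 2.200000
t=1: π = [0.2000, 0.1600, 0.2400, 0.1200, 0.1400, 0.1400], E[r] = 2.7800, γ^t·E[r] = 1.946000, running G = 4.146000
t=2: π = [0.1920, 0.1440, 0.2460, 0.1440, 0.1420, 0.1320], E[r] = 2.7920, γ^t·E[r] = 1.368080, running G = 5.514080
t=3: π = [0.1936, 0.1428, 0.2456, 0.1438, 0.1406, 0.1336], E[r] = 2.8000, γ^t·E[r] = 0.960400, running G = 6.474480

G = 6.4745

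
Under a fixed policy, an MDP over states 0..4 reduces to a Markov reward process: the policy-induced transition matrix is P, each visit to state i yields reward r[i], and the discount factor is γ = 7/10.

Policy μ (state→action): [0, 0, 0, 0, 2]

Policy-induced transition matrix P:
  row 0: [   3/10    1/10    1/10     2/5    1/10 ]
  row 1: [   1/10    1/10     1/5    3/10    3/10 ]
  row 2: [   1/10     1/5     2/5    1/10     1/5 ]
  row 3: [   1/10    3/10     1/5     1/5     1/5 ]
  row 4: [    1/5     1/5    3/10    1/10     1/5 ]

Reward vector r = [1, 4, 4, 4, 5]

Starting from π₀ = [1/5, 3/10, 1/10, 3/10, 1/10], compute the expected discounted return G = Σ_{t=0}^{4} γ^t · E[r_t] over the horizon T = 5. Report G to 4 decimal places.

t=0: π = [0.2000, 0.3000, 0.1000, 0.3000, 0.1000], E[r] = 3.5000, γ^t·E[r] = 3.500000, running G = 3.500000
t=1: π = [0.1500, 0.1800, 0.2100, 0.2500, 0.2100], E[r] = 3.7600, γ^t·E[r] = 2.632000, running G = 6.132000
t=2: π = [0.1510, 0.1920, 0.2480, 0.2060, 0.2030], E[r] = 3.7500, γ^t·E[r] = 1.837500, running G = 7.969500
t=3: π = [0.1505, 0.1863, 0.2548, 0.2043, 0.2041], E[r] = 3.7526, γ^t·E[r] = 1.287142, running G = 9.256642
t=4: π = [0.1505, 0.1868, 0.2563, 0.2028, 0.2036], E[r] = 3.7521, γ^t·E[r] = 0.900867, running G = 10.157509

G = 10.1575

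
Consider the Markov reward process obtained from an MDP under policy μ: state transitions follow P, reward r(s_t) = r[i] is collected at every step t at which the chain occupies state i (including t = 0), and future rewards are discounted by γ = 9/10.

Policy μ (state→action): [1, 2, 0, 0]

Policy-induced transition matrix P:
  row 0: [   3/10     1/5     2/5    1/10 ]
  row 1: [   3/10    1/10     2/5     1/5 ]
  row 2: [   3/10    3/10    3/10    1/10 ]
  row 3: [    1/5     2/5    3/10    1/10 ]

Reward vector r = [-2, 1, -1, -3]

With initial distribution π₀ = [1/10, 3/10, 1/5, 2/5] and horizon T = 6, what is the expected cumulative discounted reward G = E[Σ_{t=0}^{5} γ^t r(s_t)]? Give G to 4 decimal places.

G = -5.1494

t=0: π = [0.1000, 0.3000, 0.2000, 0.4000], E[r] = -1.3000, γ^t·E[r] = -1.300000, running G = -1.300000
t=1: π = [0.2600, 0.2700, 0.3400, 0.1300], E[r] = -0.9800, γ^t·E[r] = -0.882000, running G = -2.182000
t=2: π = [0.2870, 0.2330, 0.3530, 0.1270], E[r] = -1.0750, γ^t·E[r] = -0.870750, running G = -3.052750
t=3: π = [0.2873, 0.2374, 0.3520, 0.1233], E[r] = -1.0591, γ^t·E[r] = -0.772084, running G = -3.824834
t=4: π = [0.2877, 0.2361, 0.3525, 0.1237], E[r] = -1.0629, γ^t·E[r] = -0.697375, running G = -4.522209
t=5: π = [0.2876, 0.2364, 0.3524, 0.1236], E[r] = -1.0621, γ^t·E[r] = -0.627150, running G = -5.149359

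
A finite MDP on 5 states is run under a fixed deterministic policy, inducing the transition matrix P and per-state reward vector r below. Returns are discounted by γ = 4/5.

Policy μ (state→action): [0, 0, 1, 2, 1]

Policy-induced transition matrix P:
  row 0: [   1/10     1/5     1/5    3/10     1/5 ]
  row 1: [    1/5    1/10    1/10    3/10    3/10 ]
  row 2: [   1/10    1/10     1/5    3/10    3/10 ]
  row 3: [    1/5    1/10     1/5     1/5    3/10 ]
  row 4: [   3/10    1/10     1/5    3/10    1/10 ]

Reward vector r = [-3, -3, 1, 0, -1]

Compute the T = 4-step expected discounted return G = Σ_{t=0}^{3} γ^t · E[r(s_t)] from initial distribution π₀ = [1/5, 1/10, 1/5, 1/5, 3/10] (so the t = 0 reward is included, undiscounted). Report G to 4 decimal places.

G = -2.8730

t=0: π = [0.2000, 0.1000, 0.2000, 0.2000, 0.3000], E[r] = -1.0000, γ^t·E[r] = -1.000000, running G = -1.000000
t=1: π = [0.1900, 0.1200, 0.1900, 0.2800, 0.2200], E[r] = -0.9600, γ^t·E[r] = -0.768000, running G = -1.768000
t=2: π = [0.1840, 0.1190, 0.1880, 0.2720, 0.2370], E[r] = -0.9580, γ^t·E[r] = -0.613120, running G = -2.381120
t=3: π = [0.1865, 0.1184, 0.1881, 0.2728, 0.2342], E[r] = -0.9608, γ^t·E[r] = -0.491930, running G = -2.873050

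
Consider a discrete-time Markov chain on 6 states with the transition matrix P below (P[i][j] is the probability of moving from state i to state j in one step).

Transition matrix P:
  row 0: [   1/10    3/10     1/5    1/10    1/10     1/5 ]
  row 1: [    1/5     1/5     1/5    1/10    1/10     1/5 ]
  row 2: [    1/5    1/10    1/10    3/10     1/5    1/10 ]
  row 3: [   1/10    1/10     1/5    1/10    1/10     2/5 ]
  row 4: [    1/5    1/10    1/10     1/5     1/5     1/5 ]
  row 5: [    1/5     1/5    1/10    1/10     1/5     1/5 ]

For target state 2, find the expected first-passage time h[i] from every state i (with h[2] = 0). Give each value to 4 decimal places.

First-step conditioning: h[2] = 0; for i ≠ 2, h[i] = 1 + Σ_k P[i][k]·h[k].
  h[0] = 1 + 1/10·h[0] + 3/10·h[1] + 1/10·h[3] + 1/10·h[4] + 1/5·h[5]
  h[1] = 1 + 1/5·h[0] + 1/5·h[1] + 1/10·h[3] + 1/10·h[4] + 1/5·h[5]
  h[3] = 1 + 1/10·h[0] + 1/10·h[1] + 1/10·h[3] + 1/10·h[4] + 2/5·h[5]
  h[4] = 1 + 1/5·h[0] + 1/10·h[1] + 1/5·h[3] + 1/5·h[4] + 1/5·h[5]
  h[5] = 1 + 1/5·h[0] + 1/5·h[1] + 1/10·h[3] + 1/5·h[4] + 1/5·h[5]
Solving the 5×5 linear system over states ≠ 2 gives exactly h = [4490/737, 4490/737, 0, 4590/737, 5000/737, 4990/737] (h[2] = 0 is the target).

h = [6.0923, 6.0923, 0.0000, 6.2280, 6.7843, 6.7707]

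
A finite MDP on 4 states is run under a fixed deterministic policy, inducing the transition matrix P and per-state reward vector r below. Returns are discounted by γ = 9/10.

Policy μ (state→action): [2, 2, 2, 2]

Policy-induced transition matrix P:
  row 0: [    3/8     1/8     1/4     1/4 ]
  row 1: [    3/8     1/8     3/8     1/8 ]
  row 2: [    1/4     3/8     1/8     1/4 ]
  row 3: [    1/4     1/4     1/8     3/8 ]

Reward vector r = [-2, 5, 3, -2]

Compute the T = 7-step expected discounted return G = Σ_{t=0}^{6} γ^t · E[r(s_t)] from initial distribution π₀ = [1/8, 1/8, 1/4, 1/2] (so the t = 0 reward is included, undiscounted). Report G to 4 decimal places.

G = 2.5367

t=0: π = [0.1250, 0.1250, 0.2500, 0.5000], E[r] = 0.1250, γ^t·E[r] = 0.125000, running G = 0.125000
t=1: π = [0.2813, 0.2500, 0.1719, 0.2969], E[r] = 0.6094, γ^t·E[r] = 0.548438, running G = 0.673438
t=2: π = [0.3164, 0.2051, 0.2227, 0.2559], E[r] = 0.5488, γ^t·E[r] = 0.444551, running G = 1.117988
t=3: π = [0.3152, 0.2126, 0.2158, 0.2563], E[r] = 0.5676, γ^t·E[r] = 0.413800, running G = 1.531788
t=4: π = [0.3160, 0.2110, 0.2176, 0.2555], E[r] = 0.5648, γ^t·E[r] = 0.370558, running G = 1.902346
t=5: π = [0.3159, 0.2113, 0.2172, 0.2556], E[r] = 0.5655, γ^t·E[r] = 0.333919, running G = 2.236265
t=6: π = [0.3159, 0.2113, 0.2173, 0.2555], E[r] = 0.5654, γ^t·E[r] = 0.300460, running G = 2.536725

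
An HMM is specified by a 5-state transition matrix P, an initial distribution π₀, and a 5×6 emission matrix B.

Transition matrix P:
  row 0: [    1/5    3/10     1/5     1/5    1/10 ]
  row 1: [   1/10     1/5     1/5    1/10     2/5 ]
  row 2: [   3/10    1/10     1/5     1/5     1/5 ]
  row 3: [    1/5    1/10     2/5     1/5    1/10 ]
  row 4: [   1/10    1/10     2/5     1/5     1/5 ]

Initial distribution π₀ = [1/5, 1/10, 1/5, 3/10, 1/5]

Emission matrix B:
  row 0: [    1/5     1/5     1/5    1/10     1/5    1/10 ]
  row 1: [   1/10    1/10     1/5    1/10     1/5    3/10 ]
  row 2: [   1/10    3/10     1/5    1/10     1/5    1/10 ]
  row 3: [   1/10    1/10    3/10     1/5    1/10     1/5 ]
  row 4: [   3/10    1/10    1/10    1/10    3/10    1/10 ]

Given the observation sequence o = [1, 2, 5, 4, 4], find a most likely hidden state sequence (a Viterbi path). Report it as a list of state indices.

t=0: δ = [4.000e-02, 1.000e-02, 6.000e-02, 3.000e-02, 2.000e-02]  (obs o_0=1)
t=1: δ = [3.600e-03, 2.400e-03, 2.400e-03, 3.600e-03, 1.200e-03]  ψ = [2, 0, 2, 2, 2]  (obs o_1=2)
t=2: δ = [7.200e-05, 3.240e-04, 1.440e-04, 1.440e-04, 9.600e-05]  ψ = [0, 0, 3, 0, 1]  (obs o_2=5)
t=3: δ = [8.640e-06, 1.296e-05, 1.296e-05, 3.240e-06, 3.888e-05]  ψ = [2, 1, 1, 1, 1]  (obs o_3=4)
t=4: δ = [7.776e-07, 7.776e-07, 3.110e-06, 7.776e-07, 2.333e-06]  ψ = [2, 4, 4, 4, 4]  (obs o_4=4)
backtrack: best end state = 2; path = [2, 0, 1, 4, 2]

path = [2, 0, 1, 4, 2]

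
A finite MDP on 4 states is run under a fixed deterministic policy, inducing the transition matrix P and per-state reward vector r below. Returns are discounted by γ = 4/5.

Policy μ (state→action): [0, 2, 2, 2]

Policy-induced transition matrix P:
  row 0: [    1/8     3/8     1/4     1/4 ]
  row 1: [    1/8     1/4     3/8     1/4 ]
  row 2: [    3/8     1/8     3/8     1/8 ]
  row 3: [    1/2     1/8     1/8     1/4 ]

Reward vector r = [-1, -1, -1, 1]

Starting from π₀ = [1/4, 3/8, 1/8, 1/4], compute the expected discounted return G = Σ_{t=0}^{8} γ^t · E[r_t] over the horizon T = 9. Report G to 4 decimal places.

G = -2.3696

t=0: π = [0.2500, 0.3750, 0.1250, 0.2500], E[r] = -0.5000, γ^t·E[r] = -0.500000, running G = -0.500000
t=1: π = [0.2500, 0.2344, 0.2813, 0.2344], E[r] = -0.5313, γ^t·E[r] = -0.425000, running G = -0.925000
t=2: π = [0.2832, 0.2168, 0.2852, 0.2148], E[r] = -0.5703, γ^t·E[r] = -0.365000, running G = -1.290000
t=3: π = [0.2769, 0.2229, 0.2859, 0.2144], E[r] = -0.5713, γ^t·E[r] = -0.292500, running G = -1.582500
t=4: π = [0.2769, 0.2221, 0.2868, 0.2143], E[r] = -0.5715, γ^t·E[r] = -0.234075, running G = -1.816575
t=5: π = [0.2771, 0.2220, 0.2868, 0.2141], E[r] = -0.5717, γ^t·E[r] = -0.187335, running G = -2.003910
t=6: π = [0.2770, 0.2220, 0.2868, 0.2141], E[r] = -0.5717, γ^t·E[r] = -0.149870, running G = -2.153780
t=7: π = [0.2770, 0.2220, 0.2868, 0.2141], E[r] = -0.5717, γ^t·E[r] = -0.119896, running G = -2.273675
t=8: π = [0.2770, 0.2220, 0.2868, 0.2141], E[r] = -0.5717, γ^t·E[r] = -0.095917, running G = -2.369592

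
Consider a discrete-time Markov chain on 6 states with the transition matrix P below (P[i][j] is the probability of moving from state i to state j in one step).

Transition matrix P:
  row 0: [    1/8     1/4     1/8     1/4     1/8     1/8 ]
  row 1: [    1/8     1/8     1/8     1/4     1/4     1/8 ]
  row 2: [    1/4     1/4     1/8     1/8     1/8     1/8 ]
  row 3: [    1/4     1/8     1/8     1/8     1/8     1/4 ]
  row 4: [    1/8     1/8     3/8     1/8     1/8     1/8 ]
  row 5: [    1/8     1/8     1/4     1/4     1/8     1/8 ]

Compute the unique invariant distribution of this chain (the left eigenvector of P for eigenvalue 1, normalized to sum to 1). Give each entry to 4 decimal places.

π = [0.1708, 0.1689, 0.1801, 0.1860, 0.1461, 0.1482]

Balance equations π_j = Σ_i π_i·P[i][j]:
  π_0 = 1/8·π_0 + 1/8·π_1 + 1/4·π_2 + 1/4·π_3 + 1/8·π_4 + 1/8·π_5
  π_1 = 1/4·π_0 + 1/8·π_1 + 1/4·π_2 + 1/8·π_3 + 1/8·π_4 + 1/8·π_5
  π_2 = 1/8·π_0 + 1/8·π_1 + 1/8·π_2 + 1/8·π_3 + 3/8·π_4 + 1/4·π_5
  π_3 = 1/4·π_0 + 1/4·π_1 + 1/8·π_2 + 1/8·π_3 + 1/8·π_4 + 1/4·π_5
  π_4 = 1/8·π_0 + 1/4·π_1 + 1/8·π_2 + 1/8·π_3 + 1/8·π_4 + 1/8·π_5
  normalize: π_0 + π_1 + π_2 + π_3 + π_4 + π_5 = 1
Solving the linear system gives exactly π = [7177/42031, 7097/42031, 688/3821, 7817/42031, 6141/42031, 6231/42031].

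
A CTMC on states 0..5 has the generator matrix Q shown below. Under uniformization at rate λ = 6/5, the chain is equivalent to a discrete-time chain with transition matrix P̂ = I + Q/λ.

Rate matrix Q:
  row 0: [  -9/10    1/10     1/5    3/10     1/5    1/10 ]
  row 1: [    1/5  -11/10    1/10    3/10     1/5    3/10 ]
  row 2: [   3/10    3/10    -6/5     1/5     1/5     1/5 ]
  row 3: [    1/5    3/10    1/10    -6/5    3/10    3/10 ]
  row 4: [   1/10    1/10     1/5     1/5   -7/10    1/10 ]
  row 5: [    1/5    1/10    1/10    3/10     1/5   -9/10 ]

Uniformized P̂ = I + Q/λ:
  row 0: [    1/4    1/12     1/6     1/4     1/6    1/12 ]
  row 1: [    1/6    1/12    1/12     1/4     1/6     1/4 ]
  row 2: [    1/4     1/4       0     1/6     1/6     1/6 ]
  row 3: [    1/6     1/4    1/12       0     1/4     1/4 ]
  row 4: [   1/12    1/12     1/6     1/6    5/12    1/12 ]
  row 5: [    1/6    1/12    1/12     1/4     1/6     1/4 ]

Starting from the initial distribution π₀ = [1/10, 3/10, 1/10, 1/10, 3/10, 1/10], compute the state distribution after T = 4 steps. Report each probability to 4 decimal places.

π = [0.1696, 0.1310, 0.1086, 0.1764, 0.2420, 0.1723]

t=0: π = [0.1000, 0.3000, 0.1000, 0.1000, 0.3000, 0.1000]
t=1: π = [0.1583, 0.1167, 0.1083, 0.1917, 0.2500, 0.1750]
t=2: π = [0.1681, 0.1333, 0.1083, 0.1722, 0.2451, 0.1729]
t=3: π = [0.1693, 0.1301, 0.1087, 0.1775, 0.2423, 0.1721]
t=4: π = [0.1696, 0.1310, 0.1086, 0.1764, 0.2420, 0.1723]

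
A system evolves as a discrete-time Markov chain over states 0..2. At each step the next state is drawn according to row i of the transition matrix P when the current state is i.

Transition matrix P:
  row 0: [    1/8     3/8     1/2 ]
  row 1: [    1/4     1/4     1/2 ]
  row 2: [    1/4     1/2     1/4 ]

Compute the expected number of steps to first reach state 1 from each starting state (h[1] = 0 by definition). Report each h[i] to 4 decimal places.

First-step conditioning: h[1] = 0; for i ≠ 1, h[i] = 1 + Σ_k P[i][k]·h[k].
  h[0] = 1 + 1/8·h[0] + 1/2·h[2]
  h[2] = 1 + 1/4·h[0] + 1/4·h[2]
Solving the 2×2 linear system over states ≠ 1 gives exactly h = [40/17, 0, 36/17] (h[1] = 0 is the target).

h = [2.3529, 0.0000, 2.1176]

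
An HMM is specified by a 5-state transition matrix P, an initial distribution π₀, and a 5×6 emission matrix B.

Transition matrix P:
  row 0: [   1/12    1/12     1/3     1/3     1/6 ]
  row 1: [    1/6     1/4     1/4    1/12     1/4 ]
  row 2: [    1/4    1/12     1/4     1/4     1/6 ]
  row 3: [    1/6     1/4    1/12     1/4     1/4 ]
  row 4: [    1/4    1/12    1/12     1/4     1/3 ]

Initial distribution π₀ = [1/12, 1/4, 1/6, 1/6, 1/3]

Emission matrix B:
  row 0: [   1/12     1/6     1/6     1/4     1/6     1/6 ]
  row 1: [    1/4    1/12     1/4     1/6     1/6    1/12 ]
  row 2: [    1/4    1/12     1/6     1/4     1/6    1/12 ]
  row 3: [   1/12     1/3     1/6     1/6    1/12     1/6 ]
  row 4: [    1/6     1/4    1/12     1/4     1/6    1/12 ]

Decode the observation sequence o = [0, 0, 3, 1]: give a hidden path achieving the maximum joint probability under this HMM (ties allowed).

path = [1, 2, 0, 3]

t=0: δ = [6.944e-03, 6.250e-02, 4.167e-02, 1.389e-02, 5.556e-02]  (obs o_0=0)
t=1: δ = [1.157e-03, 3.906e-03, 3.906e-03, 1.157e-03, 3.086e-03]  ψ = [4, 1, 1, 4, 4]  (obs o_1=0)
t=2: δ = [2.441e-04, 1.628e-04, 2.441e-04, 1.628e-04, 2.572e-04]  ψ = [2, 1, 1, 2, 4]  (obs o_2=3)
t=3: δ = [1.072e-05, 3.391e-06, 6.782e-06, 2.713e-05, 2.143e-05]  ψ = [4, 1, 0, 0, 4]  (obs o_3=1)
backtrack: best end state = 3; path = [1, 2, 0, 3]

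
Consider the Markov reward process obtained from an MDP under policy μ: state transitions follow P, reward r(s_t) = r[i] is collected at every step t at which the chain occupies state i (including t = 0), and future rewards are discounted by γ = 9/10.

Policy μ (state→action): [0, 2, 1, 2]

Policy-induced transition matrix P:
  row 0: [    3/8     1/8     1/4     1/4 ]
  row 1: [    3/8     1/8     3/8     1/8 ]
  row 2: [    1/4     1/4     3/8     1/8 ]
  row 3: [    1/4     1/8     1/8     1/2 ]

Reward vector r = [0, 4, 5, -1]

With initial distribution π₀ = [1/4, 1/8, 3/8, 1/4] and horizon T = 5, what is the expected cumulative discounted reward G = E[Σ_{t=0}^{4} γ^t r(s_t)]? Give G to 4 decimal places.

t=0: π = [0.2500, 0.1250, 0.3750, 0.2500], E[r] = 2.1250, γ^t·E[r] = 2.125000, running G = 2.125000
t=1: π = [0.2969, 0.1719, 0.2813, 0.2500], E[r] = 1.8438, γ^t·E[r] = 1.659375, running G = 3.784375
t=2: π = [0.3086, 0.1602, 0.2754, 0.2559], E[r] = 1.7617, γ^t·E[r] = 1.426992, running G = 5.211367
t=3: π = [0.3086, 0.1594, 0.2725, 0.2595], E[r] = 1.7405, γ^t·E[r] = 1.268809, running G = 6.480176
t=4: π = [0.3085, 0.1591, 0.2715, 0.2609], E[r] = 1.7331, γ^t·E[r] = 1.137062, running G = 7.617238

G = 7.6172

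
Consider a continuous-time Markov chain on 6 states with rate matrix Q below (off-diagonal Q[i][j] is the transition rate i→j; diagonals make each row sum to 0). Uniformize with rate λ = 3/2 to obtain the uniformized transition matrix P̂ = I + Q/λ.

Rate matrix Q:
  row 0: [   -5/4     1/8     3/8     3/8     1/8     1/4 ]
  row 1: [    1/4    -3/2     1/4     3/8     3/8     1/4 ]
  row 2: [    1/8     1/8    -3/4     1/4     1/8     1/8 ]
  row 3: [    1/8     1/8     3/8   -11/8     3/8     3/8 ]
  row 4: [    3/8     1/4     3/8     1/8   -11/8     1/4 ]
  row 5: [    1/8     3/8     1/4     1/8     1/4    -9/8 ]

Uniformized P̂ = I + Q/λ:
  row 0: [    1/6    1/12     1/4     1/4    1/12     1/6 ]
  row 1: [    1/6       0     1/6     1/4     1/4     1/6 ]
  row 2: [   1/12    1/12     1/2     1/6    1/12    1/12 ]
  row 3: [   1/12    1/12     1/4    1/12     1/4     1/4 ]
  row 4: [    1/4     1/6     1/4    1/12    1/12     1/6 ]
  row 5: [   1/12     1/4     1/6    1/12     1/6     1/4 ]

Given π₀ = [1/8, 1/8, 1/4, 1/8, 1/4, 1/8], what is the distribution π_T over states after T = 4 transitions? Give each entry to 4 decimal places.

t=0: π = [0.1250, 0.1250, 0.2500, 0.1250, 0.2500, 0.1250]
t=1: π = [0.1458, 0.1146, 0.2917, 0.1458, 0.1354, 0.1667]
t=2: π = [0.1276, 0.1128, 0.2995, 0.1510, 0.1406, 0.1684]
t=3: π = [0.1268, 0.1137, 0.3014, 0.1484, 0.1413, 0.1683]
t=4: π = [0.1269, 0.1137, 0.3019, 0.1485, 0.1410, 0.1679]

π = [0.1269, 0.1137, 0.3019, 0.1485, 0.1410, 0.1679]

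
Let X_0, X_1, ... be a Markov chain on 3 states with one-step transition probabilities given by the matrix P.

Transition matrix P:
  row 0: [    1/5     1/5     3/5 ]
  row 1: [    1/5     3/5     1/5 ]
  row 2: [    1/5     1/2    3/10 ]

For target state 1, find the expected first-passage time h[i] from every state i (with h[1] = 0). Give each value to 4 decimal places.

First-step conditioning: h[1] = 0; for i ≠ 1, h[i] = 1 + Σ_k P[i][k]·h[k].
  h[0] = 1 + 1/5·h[0] + 3/5·h[2]
  h[2] = 1 + 1/5·h[0] + 3/10·h[2]
Solving the 2×2 linear system over states ≠ 1 gives exactly h = [65/22, 0, 25/11] (h[1] = 0 is the target).

h = [2.9545, 0.0000, 2.2727]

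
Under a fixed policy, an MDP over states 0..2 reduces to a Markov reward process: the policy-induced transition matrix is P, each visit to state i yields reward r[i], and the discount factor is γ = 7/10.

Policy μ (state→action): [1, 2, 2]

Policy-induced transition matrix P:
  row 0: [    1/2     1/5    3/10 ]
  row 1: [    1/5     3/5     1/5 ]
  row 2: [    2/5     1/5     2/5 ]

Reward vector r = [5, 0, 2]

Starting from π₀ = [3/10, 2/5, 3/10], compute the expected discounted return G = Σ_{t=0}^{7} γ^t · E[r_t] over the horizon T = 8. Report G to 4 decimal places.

G = 7.2244

t=0: π = [0.3000, 0.4000, 0.3000], E[r] = 2.1000, γ^t·E[r] = 2.100000, running G = 2.100000
t=1: π = [0.3500, 0.3600, 0.2900], E[r] = 2.3300, γ^t·E[r] = 1.631000, running G = 3.731000
t=2: π = [0.3630, 0.3440, 0.2930], E[r] = 2.4010, γ^t·E[r] = 1.176490, running G = 4.907490
t=3: π = [0.3675, 0.3376, 0.2949], E[r] = 2.4273, γ^t·E[r] = 0.832564, running G = 5.740054
t=4: π = [0.3692, 0.3350, 0.2957], E[r] = 2.4376, γ^t·E[r] = 0.585270, running G = 6.325324
t=5: π = [0.3699, 0.3340, 0.2961], E[r] = 2.4417, γ^t·E[r] = 0.410379, running G = 6.735703
t=6: π = [0.3702, 0.3336, 0.2962], E[r] = 2.4434, γ^t·E[r] = 0.287458, running G = 7.023161
t=7: π = [0.3703, 0.3334, 0.2963], E[r] = 2.4440, γ^t·E[r] = 0.201275, running G = 7.224435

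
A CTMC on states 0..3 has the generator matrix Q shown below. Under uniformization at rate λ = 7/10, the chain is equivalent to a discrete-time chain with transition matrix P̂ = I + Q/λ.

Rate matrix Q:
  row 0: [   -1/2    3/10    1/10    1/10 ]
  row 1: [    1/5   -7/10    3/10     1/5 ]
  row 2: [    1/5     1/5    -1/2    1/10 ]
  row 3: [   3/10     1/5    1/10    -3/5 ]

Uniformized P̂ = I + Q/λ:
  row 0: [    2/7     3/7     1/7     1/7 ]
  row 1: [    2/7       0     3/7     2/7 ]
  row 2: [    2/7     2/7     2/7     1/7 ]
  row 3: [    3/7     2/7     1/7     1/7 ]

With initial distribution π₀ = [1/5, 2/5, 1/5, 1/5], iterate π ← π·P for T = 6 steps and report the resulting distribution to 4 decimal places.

π = [0.3114, 0.2569, 0.2522, 0.1795]

t=0: π = [0.2000, 0.4000, 0.2000, 0.2000]
t=1: π = [0.3143, 0.2000, 0.2857, 0.2000]
t=2: π = [0.3143, 0.2735, 0.2408, 0.1714]
t=3: π = [0.3102, 0.2525, 0.2554, 0.1819]
t=4: π = [0.3117, 0.2579, 0.2515, 0.1789]
t=5: π = [0.3113, 0.2566, 0.2525, 0.1797]
t=6: π = [0.3114, 0.2569, 0.2522, 0.1795]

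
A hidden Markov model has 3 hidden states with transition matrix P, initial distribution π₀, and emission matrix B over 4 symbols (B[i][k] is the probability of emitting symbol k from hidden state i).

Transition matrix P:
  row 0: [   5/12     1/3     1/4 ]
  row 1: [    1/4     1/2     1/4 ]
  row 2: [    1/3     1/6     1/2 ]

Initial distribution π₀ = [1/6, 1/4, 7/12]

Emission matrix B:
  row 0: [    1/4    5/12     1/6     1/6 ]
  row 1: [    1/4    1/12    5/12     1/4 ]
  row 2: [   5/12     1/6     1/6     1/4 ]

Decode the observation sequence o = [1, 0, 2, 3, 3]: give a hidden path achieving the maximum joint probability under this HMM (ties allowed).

path = [2, 2, 2, 2, 2]

t=0: δ = [6.944e-02, 2.083e-02, 9.722e-02]  (obs o_0=1)
t=1: δ = [8.102e-03, 5.787e-03, 2.025e-02]  ψ = [2, 0, 2]  (obs o_1=0)
t=2: δ = [1.125e-03, 1.407e-03, 1.688e-03]  ψ = [2, 2, 2]  (obs o_2=2)
t=3: δ = [9.377e-05, 1.758e-04, 2.110e-04]  ψ = [2, 1, 2]  (obs o_3=3)
t=4: δ = [1.172e-05, 2.198e-05, 2.637e-05]  ψ = [2, 1, 2]  (obs o_4=3)
backtrack: best end state = 2; path = [2, 2, 2, 2, 2]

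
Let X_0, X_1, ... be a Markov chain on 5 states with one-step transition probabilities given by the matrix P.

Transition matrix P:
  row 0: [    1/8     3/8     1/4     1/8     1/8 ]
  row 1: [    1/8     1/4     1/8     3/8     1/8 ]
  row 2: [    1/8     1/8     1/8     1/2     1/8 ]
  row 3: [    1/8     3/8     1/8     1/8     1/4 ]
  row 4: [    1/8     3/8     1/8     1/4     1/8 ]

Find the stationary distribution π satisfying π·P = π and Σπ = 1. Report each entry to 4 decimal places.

π = [0.1250, 0.3021, 0.1406, 0.2731, 0.1591]

Balance equations π_j = Σ_i π_i·P[i][j]:
  π_0 = 1/8·π_0 + 1/8·π_1 + 1/8·π_2 + 1/8·π_3 + 1/8·π_4
  π_1 = 3/8·π_0 + 1/4·π_1 + 1/8·π_2 + 3/8·π_3 + 3/8·π_4
  π_2 = 1/4·π_0 + 1/8·π_1 + 1/8·π_2 + 1/8·π_3 + 1/8·π_4
  π_3 = 1/8·π_0 + 3/8·π_1 + 1/2·π_2 + 1/8·π_3 + 1/4·π_4
  normalize: π_0 + π_1 + π_2 + π_3 + π_4 = 1
Solving the linear system gives exactly π = [1/8, 29/96, 9/64, 59/216, 275/1728].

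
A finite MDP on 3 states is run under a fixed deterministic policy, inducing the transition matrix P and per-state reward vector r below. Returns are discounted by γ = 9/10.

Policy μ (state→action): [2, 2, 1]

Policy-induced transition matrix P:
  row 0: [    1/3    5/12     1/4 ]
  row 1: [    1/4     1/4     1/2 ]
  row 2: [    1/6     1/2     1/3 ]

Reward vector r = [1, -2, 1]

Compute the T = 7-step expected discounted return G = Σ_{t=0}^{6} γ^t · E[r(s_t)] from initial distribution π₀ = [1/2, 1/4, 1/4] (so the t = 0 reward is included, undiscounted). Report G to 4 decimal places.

t=0: π = [0.5000, 0.2500, 0.2500], E[r] = 0.2500, γ^t·E[r] = 0.250000, running G = 0.250000
t=1: π = [0.2708, 0.3958, 0.3333], E[r] = -0.1875, γ^t·E[r] = -0.168750, running G = 0.081250
t=2: π = [0.2448, 0.3785, 0.3767], E[r] = -0.1354, γ^t·E[r] = -0.109688, running G = -0.028438
t=3: π = [0.2390, 0.3850, 0.3760], E[r] = -0.1549, γ^t·E[r] = -0.112957, running G = -0.141395
t=4: π = [0.2386, 0.3838, 0.3776], E[r] = -0.1515, γ^t·E[r] = -0.099407, running G = -0.240801
t=5: π = [0.2384, 0.3842, 0.3774], E[r] = -0.1525, γ^t·E[r] = -0.090036, running G = -0.330837
t=6: π = [0.2384, 0.3841, 0.3775], E[r] = -0.1523, γ^t·E[r] = -0.080926, running G = -0.411763

G = -0.4118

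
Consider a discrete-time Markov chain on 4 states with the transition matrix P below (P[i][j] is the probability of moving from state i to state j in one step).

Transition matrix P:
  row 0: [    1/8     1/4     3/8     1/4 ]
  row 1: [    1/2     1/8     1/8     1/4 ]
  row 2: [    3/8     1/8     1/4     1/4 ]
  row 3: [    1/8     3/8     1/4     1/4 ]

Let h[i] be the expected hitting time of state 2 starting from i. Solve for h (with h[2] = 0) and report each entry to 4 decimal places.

h = [3.5556, 4.3457, 0.0000, 4.0988]

First-step conditioning: h[2] = 0; for i ≠ 2, h[i] = 1 + Σ_k P[i][k]·h[k].
  h[0] = 1 + 1/8·h[0] + 1/4·h[1] + 1/4·h[3]
  h[1] = 1 + 1/2·h[0] + 1/8·h[1] + 1/4·h[3]
  h[3] = 1 + 1/8·h[0] + 3/8·h[1] + 1/4·h[3]
Solving the 3×3 linear system over states ≠ 2 gives exactly h = [32/9, 352/81, 0, 332/81] (h[2] = 0 is the target).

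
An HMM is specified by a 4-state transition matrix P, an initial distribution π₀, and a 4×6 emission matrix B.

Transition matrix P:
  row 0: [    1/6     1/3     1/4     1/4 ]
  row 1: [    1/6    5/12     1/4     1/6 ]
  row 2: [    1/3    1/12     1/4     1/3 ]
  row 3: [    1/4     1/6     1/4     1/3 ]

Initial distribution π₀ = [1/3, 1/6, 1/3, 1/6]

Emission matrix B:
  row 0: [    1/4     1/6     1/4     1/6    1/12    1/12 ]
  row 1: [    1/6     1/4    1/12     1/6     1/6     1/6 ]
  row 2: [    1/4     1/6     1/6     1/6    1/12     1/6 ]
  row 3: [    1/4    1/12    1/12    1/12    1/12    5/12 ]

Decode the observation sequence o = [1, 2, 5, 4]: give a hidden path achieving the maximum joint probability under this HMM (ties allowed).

path = [2, 0, 1, 1]

t=0: δ = [5.556e-02, 4.167e-02, 5.556e-02, 1.389e-02]  (obs o_0=1)
t=1: δ = [4.630e-03, 1.543e-03, 2.315e-03, 1.543e-03]  ψ = [2, 0, 0, 2]  (obs o_1=2)
t=2: δ = [6.430e-05, 2.572e-04, 1.929e-04, 4.823e-04]  ψ = [0, 0, 0, 0]  (obs o_2=5)
t=3: δ = [1.005e-05, 1.786e-05, 1.005e-05, 1.340e-05]  ψ = [3, 1, 3, 3]  (obs o_3=4)
backtrack: best end state = 1; path = [2, 0, 1, 1]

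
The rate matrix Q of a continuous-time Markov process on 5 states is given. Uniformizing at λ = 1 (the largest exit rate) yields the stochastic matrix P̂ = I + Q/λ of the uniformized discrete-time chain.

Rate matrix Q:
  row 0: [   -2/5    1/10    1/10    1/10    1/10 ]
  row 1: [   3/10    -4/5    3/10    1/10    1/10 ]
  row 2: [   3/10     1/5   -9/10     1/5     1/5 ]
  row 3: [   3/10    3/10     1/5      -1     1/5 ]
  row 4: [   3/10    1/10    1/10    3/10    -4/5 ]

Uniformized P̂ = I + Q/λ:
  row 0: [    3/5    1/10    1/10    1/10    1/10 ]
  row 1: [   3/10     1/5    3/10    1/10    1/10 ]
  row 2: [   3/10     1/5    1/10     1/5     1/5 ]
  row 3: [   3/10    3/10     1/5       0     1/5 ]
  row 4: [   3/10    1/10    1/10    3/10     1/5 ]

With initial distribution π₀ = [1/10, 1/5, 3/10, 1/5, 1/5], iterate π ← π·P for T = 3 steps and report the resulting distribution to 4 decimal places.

π = [0.4197, 0.1588, 0.1465, 0.1314, 0.1436]

t=0: π = [0.1000, 0.2000, 0.3000, 0.2000, 0.2000]
t=1: π = [0.3300, 0.1900, 0.1600, 0.1500, 0.1700]
t=2: π = [0.3990, 0.1650, 0.1530, 0.1350, 0.1480]
t=3: π = [0.4197, 0.1588, 0.1465, 0.1314, 0.1436]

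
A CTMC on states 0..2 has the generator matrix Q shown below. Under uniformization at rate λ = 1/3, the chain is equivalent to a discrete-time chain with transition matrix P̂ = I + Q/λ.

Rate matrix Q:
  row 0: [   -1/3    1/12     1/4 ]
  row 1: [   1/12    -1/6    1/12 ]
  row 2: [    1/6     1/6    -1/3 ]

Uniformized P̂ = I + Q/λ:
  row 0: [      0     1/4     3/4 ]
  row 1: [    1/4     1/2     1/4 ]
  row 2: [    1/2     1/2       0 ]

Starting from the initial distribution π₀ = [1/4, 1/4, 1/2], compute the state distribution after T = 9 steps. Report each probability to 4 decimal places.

π = [0.2617, 0.4351, 0.3032]

t=0: π = [0.2500, 0.2500, 0.5000]
t=1: π = [0.3125, 0.4375, 0.2500]
t=2: π = [0.2344, 0.4219, 0.3438]
t=3: π = [0.2773, 0.4414, 0.2813]
t=4: π = [0.2510, 0.4307, 0.3184]
t=5: π = [0.2668, 0.4373, 0.2959]
t=6: π = [0.2573, 0.4333, 0.3094]
t=7: π = [0.2630, 0.4357, 0.3013]
t=8: π = [0.2596, 0.4342, 0.3062]
t=9: π = [0.2617, 0.4351, 0.3032]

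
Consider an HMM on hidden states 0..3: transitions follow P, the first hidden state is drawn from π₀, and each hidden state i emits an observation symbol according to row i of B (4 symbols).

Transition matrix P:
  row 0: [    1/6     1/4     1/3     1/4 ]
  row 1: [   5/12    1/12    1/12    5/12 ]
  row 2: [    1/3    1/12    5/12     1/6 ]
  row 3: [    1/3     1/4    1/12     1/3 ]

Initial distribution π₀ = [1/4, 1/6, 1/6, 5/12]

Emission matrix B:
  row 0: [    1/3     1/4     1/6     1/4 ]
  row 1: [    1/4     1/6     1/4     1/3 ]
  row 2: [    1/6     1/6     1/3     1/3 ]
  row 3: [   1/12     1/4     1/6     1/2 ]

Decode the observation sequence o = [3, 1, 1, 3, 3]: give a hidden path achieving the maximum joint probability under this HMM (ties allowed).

path = [3, 3, 3, 3, 3]

t=0: δ = [6.250e-02, 5.556e-02, 5.556e-02, 2.083e-01]  (obs o_0=3)
t=1: δ = [1.736e-02, 8.681e-03, 3.858e-03, 1.736e-02]  ψ = [3, 3, 2, 3]  (obs o_1=1)
t=2: δ = [1.447e-03, 7.234e-04, 9.645e-04, 1.447e-03]  ψ = [3, 0, 0, 3]  (obs o_2=1)
t=3: δ = [1.206e-04, 1.206e-04, 1.608e-04, 2.411e-04]  ψ = [3, 0, 0, 3]  (obs o_3=3)
t=4: δ = [2.009e-05, 2.009e-05, 2.233e-05, 4.019e-05]  ψ = [3, 3, 2, 3]  (obs o_4=3)
backtrack: best end state = 3; path = [3, 3, 3, 3, 3]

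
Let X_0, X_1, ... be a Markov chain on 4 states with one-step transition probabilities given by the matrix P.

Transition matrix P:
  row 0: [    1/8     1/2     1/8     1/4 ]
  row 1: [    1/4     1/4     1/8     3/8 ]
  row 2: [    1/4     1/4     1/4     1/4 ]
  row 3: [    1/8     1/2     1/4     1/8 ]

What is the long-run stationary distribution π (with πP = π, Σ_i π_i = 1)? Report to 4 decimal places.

π = [0.1930, 0.3639, 0.1804, 0.2627]

Balance equations π_j = Σ_i π_i·P[i][j]:
  π_0 = 1/8·π_0 + 1/4·π_1 + 1/4·π_2 + 1/8·π_3
  π_1 = 1/2·π_0 + 1/4·π_1 + 1/4·π_2 + 1/2·π_3
  π_2 = 1/8·π_0 + 1/8·π_1 + 1/4·π_2 + 1/4·π_3
  normalize: π_0 + π_1 + π_2 + π_3 = 1
Solving the linear system gives exactly π = [61/316, 115/316, 57/316, 83/316].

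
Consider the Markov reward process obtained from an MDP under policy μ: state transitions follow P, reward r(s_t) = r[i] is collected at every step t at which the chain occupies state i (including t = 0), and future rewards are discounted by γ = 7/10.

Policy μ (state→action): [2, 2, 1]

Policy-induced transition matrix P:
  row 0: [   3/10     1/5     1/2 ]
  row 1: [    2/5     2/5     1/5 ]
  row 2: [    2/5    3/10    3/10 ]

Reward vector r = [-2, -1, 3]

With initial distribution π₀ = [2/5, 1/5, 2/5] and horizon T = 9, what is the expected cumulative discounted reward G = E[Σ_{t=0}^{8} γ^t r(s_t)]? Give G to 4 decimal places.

G = 0.2723

t=0: π = [0.4000, 0.2000, 0.4000], E[r] = 0.2000, γ^t·E[r] = 0.200000, running G = 0.200000
t=1: π = [0.3600, 0.2800, 0.3600], E[r] = 0.0800, γ^t·E[r] = 0.056000, running G = 0.256000
t=2: π = [0.3640, 0.2920, 0.3440], E[r] = 0.0120, γ^t·E[r] = 0.005880, running G = 0.261880
t=3: π = [0.3636, 0.2928, 0.3436], E[r] = 0.0108, γ^t·E[r] = 0.003704, running G = 0.265584
t=4: π = [0.3636, 0.2929, 0.3434], E[r] = 0.0101, γ^t·E[r] = 0.002430, running G = 0.268014
t=5: π = [0.3636, 0.2929, 0.3434], E[r] = 0.0101, γ^t·E[r] = 0.001699, running G = 0.269713
t=6: π = [0.3636, 0.2929, 0.3434], E[r] = 0.0101, γ^t·E[r] = 0.001188, running G = 0.270901
t=7: π = [0.3636, 0.2929, 0.3434], E[r] = 0.0101, γ^t·E[r] = 0.000832, running G = 0.271733
t=8: π = [0.3636, 0.2929, 0.3434], E[r] = 0.0101, γ^t·E[r] = 0.000582, running G = 0.272316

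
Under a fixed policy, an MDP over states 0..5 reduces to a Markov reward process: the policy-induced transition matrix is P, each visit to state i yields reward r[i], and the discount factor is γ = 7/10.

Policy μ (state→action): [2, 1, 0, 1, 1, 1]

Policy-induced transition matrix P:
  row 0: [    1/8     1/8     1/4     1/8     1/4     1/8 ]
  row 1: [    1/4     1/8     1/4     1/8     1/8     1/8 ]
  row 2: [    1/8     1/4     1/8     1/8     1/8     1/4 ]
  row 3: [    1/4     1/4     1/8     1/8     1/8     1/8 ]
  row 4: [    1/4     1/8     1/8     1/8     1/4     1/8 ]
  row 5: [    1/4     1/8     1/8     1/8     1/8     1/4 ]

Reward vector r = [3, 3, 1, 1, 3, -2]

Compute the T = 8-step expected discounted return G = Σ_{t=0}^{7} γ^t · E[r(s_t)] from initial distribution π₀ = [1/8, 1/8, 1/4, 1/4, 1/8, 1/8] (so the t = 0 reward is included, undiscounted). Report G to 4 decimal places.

G = 4.7454

t=0: π = [0.1250, 0.1250, 0.2500, 0.2500, 0.1250, 0.1250], E[r] = 1.3750, γ^t·E[r] = 1.375000, running G = 1.375000
t=1: π = [0.2031, 0.1875, 0.1563, 0.1250, 0.1563, 0.1719], E[r] = 1.5781, γ^t·E[r] = 1.104688, running G = 2.479688
t=2: π = [0.2051, 0.1602, 0.1738, 0.1250, 0.1699, 0.1660], E[r] = 1.5723, γ^t·E[r] = 0.770410, running G = 3.250098
t=3: π = [0.2026, 0.1624, 0.1707, 0.1250, 0.1719, 0.1675], E[r] = 1.5713, γ^t·E[r] = 0.538952, running G = 3.789050
t=4: π = [0.2033, 0.1620, 0.1706, 0.1250, 0.1718, 0.1673], E[r] = 1.5724, γ^t·E[r] = 0.377538, running G = 4.166587
t=5: π = [0.2033, 0.1620, 0.1707, 0.1250, 0.1719, 0.1672], E[r] = 1.5725, γ^t·E[r] = 0.264289, running G = 4.430877
t=6: π = [0.2033, 0.1620, 0.1707, 0.1250, 0.1719, 0.1672], E[r] = 1.5725, γ^t·E[r] = 0.185004, running G = 4.615881
t=7: π = [0.2033, 0.1620, 0.1707, 0.1250, 0.1719, 0.1672], E[r] = 1.5725, γ^t·E[r] = 0.129503, running G = 4.745384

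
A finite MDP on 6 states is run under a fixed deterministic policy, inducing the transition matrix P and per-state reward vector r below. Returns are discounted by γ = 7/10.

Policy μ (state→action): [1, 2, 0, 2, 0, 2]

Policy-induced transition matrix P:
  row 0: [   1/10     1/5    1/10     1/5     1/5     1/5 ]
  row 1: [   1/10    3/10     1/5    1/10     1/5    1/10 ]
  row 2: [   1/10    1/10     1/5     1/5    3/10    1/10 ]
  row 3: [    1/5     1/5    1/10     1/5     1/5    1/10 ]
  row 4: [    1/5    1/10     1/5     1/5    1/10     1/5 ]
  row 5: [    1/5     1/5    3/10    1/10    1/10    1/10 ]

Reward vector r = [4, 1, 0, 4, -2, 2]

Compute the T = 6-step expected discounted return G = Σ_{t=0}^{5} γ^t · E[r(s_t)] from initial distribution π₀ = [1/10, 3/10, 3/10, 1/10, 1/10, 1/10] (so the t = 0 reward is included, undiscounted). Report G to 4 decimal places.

t=0: π = [0.1000, 0.3000, 0.3000, 0.1000, 0.1000, 0.1000], E[r] = 1.1000, γ^t·E[r] = 1.100000, running G = 1.100000
t=1: π = [0.1300, 0.1900, 0.1900, 0.1600, 0.2100, 0.1200], E[r] = 1.1700, γ^t·E[r] = 0.819000, running G = 1.919000
t=2: π = [0.1490, 0.1790, 0.1830, 0.1690, 0.1860, 0.1340], E[r] = 1.3470, γ^t·E[r] = 0.660030, running G = 2.579030
t=3: π = [0.1489, 0.1810, 0.1816, 0.1687, 0.1863, 0.1335], E[r] = 1.3458, γ^t·E[r] = 0.461609, running G = 3.040639
t=4: π = [0.1489, 0.1813, 0.1816, 0.1686, 0.1862, 0.1335], E[r] = 1.3456, γ^t·E[r] = 0.323076, running G = 3.363716
t=5: π = [0.1488, 0.1814, 0.1816, 0.1685, 0.1862, 0.1335], E[r] = 1.3454, γ^t·E[r] = 0.226113, running G = 3.589829

G = 3.5898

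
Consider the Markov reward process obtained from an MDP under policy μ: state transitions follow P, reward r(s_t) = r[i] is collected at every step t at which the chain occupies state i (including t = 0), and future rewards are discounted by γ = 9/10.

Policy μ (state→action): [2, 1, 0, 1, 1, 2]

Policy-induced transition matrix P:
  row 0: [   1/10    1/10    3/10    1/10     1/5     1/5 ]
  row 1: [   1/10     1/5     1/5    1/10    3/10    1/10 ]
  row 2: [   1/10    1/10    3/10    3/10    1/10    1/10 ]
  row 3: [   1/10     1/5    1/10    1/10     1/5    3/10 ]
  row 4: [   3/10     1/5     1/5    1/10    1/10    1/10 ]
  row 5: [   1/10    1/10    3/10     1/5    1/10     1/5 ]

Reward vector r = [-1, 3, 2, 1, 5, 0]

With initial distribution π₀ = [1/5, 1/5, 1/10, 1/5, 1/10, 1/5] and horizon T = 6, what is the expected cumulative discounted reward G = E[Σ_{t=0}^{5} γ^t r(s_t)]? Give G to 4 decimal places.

G = 7.7863

t=0: π = [0.2000, 0.2000, 0.1000, 0.2000, 0.1000, 0.2000], E[r] = 1.3000, γ^t·E[r] = 1.300000, running G = 1.300000
t=1: π = [0.1200, 0.1500, 0.2300, 0.1400, 0.1800, 0.1800], E[r] = 1.8300, γ^t·E[r] = 1.647000, running G = 2.947000
t=2: π = [0.1360, 0.1470, 0.2390, 0.1640, 0.1560, 0.1580], E[r] = 1.7270, γ^t·E[r] = 1.398870, running G = 4.345870
t=3: π = [0.1312, 0.1467, 0.2369, 0.1636, 0.1594, 0.1622], E[r] = 1.7433, γ^t·E[r] = 1.270866, running G = 5.616736
t=4: π = [0.1319, 0.1470, 0.2367, 0.1636, 0.1588, 0.1621], E[r] = 1.7401, γ^t·E[r] = 1.141660, running G = 6.758396
t=5: π = [0.1318, 0.1469, 0.2367, 0.1635, 0.1589, 0.1621], E[r] = 1.7407, γ^t·E[r] = 1.027869, running G = 7.786265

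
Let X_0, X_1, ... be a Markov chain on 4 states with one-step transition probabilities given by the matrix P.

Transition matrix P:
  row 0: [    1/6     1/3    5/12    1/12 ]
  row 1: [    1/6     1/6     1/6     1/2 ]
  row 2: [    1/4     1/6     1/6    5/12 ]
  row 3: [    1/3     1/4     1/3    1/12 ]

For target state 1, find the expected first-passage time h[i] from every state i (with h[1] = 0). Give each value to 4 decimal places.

h = [3.7873, 0.0000, 4.3636, 4.0549]

First-step conditioning: h[1] = 0; for i ≠ 1, h[i] = 1 + Σ_k P[i][k]·h[k].
  h[0] = 1 + 1/6·h[0] + 5/12·h[2] + 1/12·h[3]
  h[2] = 1 + 1/4·h[0] + 1/6·h[2] + 5/12·h[3]
  h[3] = 1 + 1/3·h[0] + 1/3·h[2] + 1/12·h[3]
Solving the 3×3 linear system over states ≠ 1 gives exactly h = [2208/583, 0, 48/11, 2364/583] (h[1] = 0 is the target).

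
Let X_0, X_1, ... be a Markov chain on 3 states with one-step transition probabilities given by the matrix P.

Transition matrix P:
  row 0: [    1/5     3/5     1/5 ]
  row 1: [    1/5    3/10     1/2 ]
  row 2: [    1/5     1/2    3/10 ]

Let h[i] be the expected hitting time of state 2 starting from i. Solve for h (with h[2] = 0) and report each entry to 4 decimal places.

First-step conditioning: h[2] = 0; for i ≠ 2, h[i] = 1 + Σ_k P[i][k]·h[k].
  h[0] = 1 + 1/5·h[0] + 3/5·h[1]
  h[1] = 1 + 1/5·h[0] + 3/10·h[1]
Solving the 2×2 linear system over states ≠ 2 gives exactly h = [65/22, 25/11, 0] (h[2] = 0 is the target).

h = [2.9545, 2.2727, 0.0000]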